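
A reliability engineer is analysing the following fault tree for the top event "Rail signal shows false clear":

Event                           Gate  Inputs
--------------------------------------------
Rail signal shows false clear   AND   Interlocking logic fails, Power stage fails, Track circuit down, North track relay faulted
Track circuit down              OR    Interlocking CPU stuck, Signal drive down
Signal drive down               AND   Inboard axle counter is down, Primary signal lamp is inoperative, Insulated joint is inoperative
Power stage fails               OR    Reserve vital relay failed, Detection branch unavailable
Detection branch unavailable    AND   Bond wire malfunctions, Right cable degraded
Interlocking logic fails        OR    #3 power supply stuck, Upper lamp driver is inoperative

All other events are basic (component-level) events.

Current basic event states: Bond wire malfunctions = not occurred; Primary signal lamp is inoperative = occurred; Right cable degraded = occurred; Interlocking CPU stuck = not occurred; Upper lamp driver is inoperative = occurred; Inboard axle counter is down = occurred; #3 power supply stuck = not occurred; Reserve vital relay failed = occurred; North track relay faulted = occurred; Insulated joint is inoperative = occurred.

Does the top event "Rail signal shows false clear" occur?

Interlocking logic fails [OR]: #3 power supply stuck=not, Upper lamp driver is inoperative=occurs → at least one input occurs → occurs.
Detection branch unavailable [AND]: Bond wire malfunctions=not, Right cable degraded=occurs → not all inputs occur → does not occur.
Power stage fails [OR]: Reserve vital relay failed=occurs, Detection branch unavailable=not → at least one input occurs → occurs.
Signal drive down [AND]: Inboard axle counter is down=occurs, Primary signal lamp is inoperative=occurs, Insulated joint is inoperative=occurs → all inputs occur → occurs.
Track circuit down [OR]: Interlocking CPU stuck=not, Signal drive down=occurs → at least one input occurs → occurs.
Rail signal shows false clear [AND]: Interlocking logic fails=occurs, Power stage fails=occurs, Track circuit down=occurs, North track relay faulted=occurs → all inputs occur → occurs.

Yes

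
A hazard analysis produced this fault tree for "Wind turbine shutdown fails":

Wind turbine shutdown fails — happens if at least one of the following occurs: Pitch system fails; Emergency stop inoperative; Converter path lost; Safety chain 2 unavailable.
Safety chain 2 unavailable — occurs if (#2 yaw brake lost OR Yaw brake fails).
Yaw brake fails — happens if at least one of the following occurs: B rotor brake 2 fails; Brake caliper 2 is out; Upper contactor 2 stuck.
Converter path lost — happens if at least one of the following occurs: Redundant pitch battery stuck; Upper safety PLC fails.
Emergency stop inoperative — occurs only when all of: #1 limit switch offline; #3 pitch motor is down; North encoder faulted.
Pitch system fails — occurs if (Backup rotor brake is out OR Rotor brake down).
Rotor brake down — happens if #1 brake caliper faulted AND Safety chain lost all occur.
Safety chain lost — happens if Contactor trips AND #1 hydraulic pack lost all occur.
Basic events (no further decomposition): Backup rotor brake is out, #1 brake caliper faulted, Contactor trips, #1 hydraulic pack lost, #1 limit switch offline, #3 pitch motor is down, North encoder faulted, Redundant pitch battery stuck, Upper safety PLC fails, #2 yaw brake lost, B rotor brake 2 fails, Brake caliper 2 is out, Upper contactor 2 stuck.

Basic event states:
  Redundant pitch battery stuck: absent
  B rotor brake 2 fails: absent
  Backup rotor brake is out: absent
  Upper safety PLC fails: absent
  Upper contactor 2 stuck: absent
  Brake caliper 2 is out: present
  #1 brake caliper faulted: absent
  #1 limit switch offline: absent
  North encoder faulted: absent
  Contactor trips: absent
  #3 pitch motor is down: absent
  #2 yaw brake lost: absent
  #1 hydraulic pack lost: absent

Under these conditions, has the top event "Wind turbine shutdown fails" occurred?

Safety chain lost [AND]: Contactor trips=not, #1 hydraulic pack lost=not → not all inputs occur → does not occur.
Rotor brake down [AND]: #1 brake caliper faulted=not, Safety chain lost=not → not all inputs occur → does not occur.
Pitch system fails [OR]: Backup rotor brake is out=not, Rotor brake down=not → no input occurs → does not occur.
Emergency stop inoperative [AND]: #1 limit switch offline=not, #3 pitch motor is down=not, North encoder faulted=not → not all inputs occur → does not occur.
Converter path lost [OR]: Redundant pitch battery stuck=not, Upper safety PLC fails=not → no input occurs → does not occur.
Yaw brake fails [OR]: B rotor brake 2 fails=not, Brake caliper 2 is out=occurs, Upper contactor 2 stuck=not → at least one input occurs → occurs.
Safety chain 2 unavailable [OR]: #2 yaw brake lost=not, Yaw brake fails=occurs → at least one input occurs → occurs.
Wind turbine shutdown fails [OR]: Pitch system fails=not, Emergency stop inoperative=not, Converter path lost=not, Safety chain 2 unavailable=occurs → at least one input occurs → occurs.

Yes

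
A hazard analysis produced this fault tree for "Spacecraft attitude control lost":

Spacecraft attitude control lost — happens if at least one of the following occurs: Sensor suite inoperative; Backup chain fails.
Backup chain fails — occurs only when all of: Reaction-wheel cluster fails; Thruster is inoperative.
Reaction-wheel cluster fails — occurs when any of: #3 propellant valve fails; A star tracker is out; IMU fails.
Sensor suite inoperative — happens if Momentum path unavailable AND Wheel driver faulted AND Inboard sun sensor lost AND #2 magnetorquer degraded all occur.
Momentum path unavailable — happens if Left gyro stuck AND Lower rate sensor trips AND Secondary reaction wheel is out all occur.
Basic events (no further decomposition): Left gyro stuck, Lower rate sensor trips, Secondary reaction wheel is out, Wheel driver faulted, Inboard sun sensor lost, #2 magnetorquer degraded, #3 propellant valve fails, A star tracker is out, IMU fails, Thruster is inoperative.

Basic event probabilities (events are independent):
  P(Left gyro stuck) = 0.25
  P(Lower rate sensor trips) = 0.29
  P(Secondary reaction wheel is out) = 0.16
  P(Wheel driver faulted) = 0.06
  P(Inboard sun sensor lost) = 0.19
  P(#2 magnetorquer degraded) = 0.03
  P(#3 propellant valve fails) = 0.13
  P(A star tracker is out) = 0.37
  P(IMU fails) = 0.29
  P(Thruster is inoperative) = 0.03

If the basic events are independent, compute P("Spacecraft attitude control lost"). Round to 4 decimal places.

P(Momentum path unavailable) [AND] = 0.25 × 0.29 × 0.16 = 0.011600
P(Sensor suite inoperative) [AND] = 0.011600 × 0.06 × 0.19 × 0.03 = 0.000004
P(Reaction-wheel cluster fails) [OR] = 1 − (1−0.13) × (1−0.37) × (1−0.29) = 0.610849
P(Backup chain fails) [AND] = 0.610849 × 0.03 = 0.018325
P(Spacecraft attitude control lost) [OR] = 1 − (1−0.000004) × (1−0.018325) = 0.018329
Rounded to 4 decimal places: P(Spacecraft attitude control lost) ≈ 0.0183.

0.0183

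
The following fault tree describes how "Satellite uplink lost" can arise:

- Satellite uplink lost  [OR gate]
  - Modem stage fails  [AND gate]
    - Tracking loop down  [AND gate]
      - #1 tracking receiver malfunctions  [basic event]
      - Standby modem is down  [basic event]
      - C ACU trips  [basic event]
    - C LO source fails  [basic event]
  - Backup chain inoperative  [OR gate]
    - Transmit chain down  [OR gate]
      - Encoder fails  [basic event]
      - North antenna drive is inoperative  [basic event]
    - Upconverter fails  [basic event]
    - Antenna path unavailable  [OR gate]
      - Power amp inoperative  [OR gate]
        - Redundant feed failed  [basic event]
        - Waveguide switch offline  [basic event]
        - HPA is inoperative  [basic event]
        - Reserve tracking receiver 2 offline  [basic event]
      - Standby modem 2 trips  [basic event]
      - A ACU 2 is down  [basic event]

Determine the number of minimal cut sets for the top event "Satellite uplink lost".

10

Tracking loop down [AND]: one cut set from each child combined → 1 × 1 × 1 = 1 cut set(s).
Modem stage fails [AND]: one cut set from each child combined → 1 × 1 = 1 cut set(s).
Transmit chain down [OR]: union of children's cut sets → 2 cut set(s).
Power amp inoperative [OR]: union of children's cut sets → 4 cut set(s).
Antenna path unavailable [OR]: union of children's cut sets → 6 cut set(s).
Backup chain inoperative [OR]: union of children's cut sets → 9 cut set(s).
Satellite uplink lost [OR]: union of children's cut sets → 10 cut set(s).
Minimal cut sets: {#1 tracking receiver malfunctions, C ACU trips, C LO source fails, Standby modem is down}; {Encoder fails}; {North antenna drive is inoperative}; {Upconverter fails}; {Redundant feed failed}; {Waveguide switch offline}; {HPA is inoperative}; {Reserve tracking receiver 2 offline}; {Standby modem 2 trips}; {A ACU 2 is down}.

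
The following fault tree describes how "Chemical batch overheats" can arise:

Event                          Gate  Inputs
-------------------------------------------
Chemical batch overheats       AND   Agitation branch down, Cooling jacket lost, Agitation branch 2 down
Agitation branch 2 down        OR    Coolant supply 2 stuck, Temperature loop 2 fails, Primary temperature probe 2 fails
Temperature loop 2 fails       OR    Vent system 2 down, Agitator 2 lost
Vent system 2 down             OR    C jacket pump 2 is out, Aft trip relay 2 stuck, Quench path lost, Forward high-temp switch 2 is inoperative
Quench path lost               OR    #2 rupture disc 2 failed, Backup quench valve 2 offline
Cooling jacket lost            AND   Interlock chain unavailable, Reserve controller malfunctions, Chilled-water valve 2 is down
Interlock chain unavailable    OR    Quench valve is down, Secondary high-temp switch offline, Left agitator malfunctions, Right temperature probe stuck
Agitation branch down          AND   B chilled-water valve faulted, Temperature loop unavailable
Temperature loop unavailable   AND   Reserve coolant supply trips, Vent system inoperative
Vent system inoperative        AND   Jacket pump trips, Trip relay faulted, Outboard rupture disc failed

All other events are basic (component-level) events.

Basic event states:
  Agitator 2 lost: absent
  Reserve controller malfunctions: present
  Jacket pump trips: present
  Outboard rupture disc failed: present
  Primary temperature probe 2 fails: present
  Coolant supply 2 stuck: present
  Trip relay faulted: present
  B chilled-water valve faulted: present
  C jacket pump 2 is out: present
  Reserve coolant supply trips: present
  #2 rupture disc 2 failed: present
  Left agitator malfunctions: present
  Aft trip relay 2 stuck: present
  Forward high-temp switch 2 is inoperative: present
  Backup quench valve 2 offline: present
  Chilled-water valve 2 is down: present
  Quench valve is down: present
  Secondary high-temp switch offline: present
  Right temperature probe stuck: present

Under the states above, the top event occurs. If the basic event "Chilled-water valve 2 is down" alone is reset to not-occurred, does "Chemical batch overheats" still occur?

No

Counterfactual: set "Chilled-water valve 2 is down" to not occurred.
Vent system inoperative [AND]: Jacket pump trips=occurs, Trip relay faulted=occurs, Outboard rupture disc failed=occurs → all inputs occur → occurs.
Temperature loop unavailable [AND]: Reserve coolant supply trips=occurs, Vent system inoperative=occurs → all inputs occur → occurs.
Agitation branch down [AND]: B chilled-water valve faulted=occurs, Temperature loop unavailable=occurs → all inputs occur → occurs.
Interlock chain unavailable [OR]: Quench valve is down=occurs, Secondary high-temp switch offline=occurs, Left agitator malfunctions=occurs, Right temperature probe stuck=occurs → at least one input occurs → occurs.
Cooling jacket lost [AND]: Interlock chain unavailable=occurs, Reserve controller malfunctions=occurs, Chilled-water valve 2 is down=not → not all inputs occur → does not occur.
Quench path lost [OR]: #2 rupture disc 2 failed=occurs, Backup quench valve 2 offline=occurs → at least one input occurs → occurs.
Vent system 2 down [OR]: C jacket pump 2 is out=occurs, Aft trip relay 2 stuck=occurs, Quench path lost=occurs, Forward high-temp switch 2 is inoperative=occurs → at least one input occurs → occurs.
Temperature loop 2 fails [OR]: Vent system 2 down=occurs, Agitator 2 lost=not → at least one input occurs → occurs.
Agitation branch 2 down [OR]: Coolant supply 2 stuck=occurs, Temperature loop 2 fails=occurs, Primary temperature probe 2 fails=occurs → at least one input occurs → occurs.
Chemical batch overheats [AND]: Agitation branch down=occurs, Cooling jacket lost=not, Agitation branch 2 down=occurs → not all inputs occur → does not occur.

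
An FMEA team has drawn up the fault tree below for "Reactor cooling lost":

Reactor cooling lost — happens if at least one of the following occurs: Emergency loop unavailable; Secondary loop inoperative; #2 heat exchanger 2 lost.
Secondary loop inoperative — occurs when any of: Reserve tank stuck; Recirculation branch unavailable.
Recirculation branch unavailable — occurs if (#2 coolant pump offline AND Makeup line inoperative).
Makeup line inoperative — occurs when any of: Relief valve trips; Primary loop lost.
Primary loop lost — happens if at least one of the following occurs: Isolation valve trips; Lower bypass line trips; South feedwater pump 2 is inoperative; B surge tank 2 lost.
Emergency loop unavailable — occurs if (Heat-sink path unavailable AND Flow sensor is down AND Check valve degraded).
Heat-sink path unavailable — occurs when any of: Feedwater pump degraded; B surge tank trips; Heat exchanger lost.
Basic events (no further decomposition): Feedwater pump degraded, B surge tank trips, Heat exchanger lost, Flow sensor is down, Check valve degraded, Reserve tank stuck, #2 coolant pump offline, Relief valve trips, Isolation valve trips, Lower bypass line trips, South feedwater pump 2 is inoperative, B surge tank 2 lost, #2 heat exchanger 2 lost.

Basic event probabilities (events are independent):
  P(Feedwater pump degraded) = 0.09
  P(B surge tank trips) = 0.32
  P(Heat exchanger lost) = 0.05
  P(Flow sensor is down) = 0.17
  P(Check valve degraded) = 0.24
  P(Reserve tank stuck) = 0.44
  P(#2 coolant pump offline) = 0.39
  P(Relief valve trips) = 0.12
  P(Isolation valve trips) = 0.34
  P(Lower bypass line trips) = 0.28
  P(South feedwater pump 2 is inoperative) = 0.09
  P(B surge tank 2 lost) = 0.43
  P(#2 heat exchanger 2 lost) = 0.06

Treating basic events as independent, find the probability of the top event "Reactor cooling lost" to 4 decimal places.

P(Heat-sink path unavailable) [OR] = 1 − (1−0.09) × (1−0.32) × (1−0.05) = 0.412140
P(Emergency loop unavailable) [AND] = 0.412140 × 0.17 × 0.24 = 0.016815
P(Primary loop lost) [OR] = 1 − (1−0.34) × (1−0.28) × (1−0.09) × (1−0.43) = 0.753514
P(Makeup line inoperative) [OR] = 1 − (1−0.12) × (1−0.753514) = 0.783092
P(Recirculation branch unavailable) [AND] = 0.39 × 0.783092 = 0.305406
P(Secondary loop inoperative) [OR] = 1 − (1−0.44) × (1−0.305406) = 0.611027
P(Reactor cooling lost) [OR] = 1 − (1−0.016815) × (1−0.611027) × (1−0.06) = 0.640514
Rounded to 4 decimal places: P(Reactor cooling lost) ≈ 0.6405.

0.6405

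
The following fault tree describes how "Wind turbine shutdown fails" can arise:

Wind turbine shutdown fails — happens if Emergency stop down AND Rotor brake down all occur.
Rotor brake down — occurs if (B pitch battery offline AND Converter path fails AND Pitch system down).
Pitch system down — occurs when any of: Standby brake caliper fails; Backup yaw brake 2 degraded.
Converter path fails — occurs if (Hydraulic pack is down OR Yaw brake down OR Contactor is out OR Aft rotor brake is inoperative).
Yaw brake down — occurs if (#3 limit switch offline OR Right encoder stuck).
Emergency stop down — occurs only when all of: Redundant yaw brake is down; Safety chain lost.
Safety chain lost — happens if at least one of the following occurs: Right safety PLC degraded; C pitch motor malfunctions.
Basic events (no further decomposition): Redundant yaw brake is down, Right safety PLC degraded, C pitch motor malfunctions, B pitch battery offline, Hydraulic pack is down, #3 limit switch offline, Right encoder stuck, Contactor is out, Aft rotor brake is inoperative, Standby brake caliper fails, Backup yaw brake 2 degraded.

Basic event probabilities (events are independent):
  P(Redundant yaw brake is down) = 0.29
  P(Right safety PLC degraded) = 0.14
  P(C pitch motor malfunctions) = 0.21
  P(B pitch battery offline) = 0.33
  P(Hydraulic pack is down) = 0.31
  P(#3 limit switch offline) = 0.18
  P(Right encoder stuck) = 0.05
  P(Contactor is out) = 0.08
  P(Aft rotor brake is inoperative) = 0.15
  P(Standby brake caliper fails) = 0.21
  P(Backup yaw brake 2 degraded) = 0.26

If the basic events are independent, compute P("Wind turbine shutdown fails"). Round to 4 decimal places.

P(Safety chain lost) [OR] = 1 − (1−0.14) × (1−0.21) = 0.320600
P(Emergency stop down) [AND] = 0.29 × 0.320600 = 0.092974
P(Yaw brake down) [OR] = 1 − (1−0.18) × (1−0.05) = 0.221000
P(Converter path fails) [OR] = 1 − (1−0.31) × (1−0.221000) × (1−0.08) × (1−0.15) = 0.579667
P(Pitch system down) [OR] = 1 − (1−0.21) × (1−0.26) = 0.415400
P(Rotor brake down) [AND] = 0.33 × 0.579667 × 0.415400 = 0.079462
P(Wind turbine shutdown fails) [AND] = 0.092974 × 0.079462 = 0.007388
Rounded to 4 decimal places: P(Wind turbine shutdown fails) ≈ 0.0074.

0.0074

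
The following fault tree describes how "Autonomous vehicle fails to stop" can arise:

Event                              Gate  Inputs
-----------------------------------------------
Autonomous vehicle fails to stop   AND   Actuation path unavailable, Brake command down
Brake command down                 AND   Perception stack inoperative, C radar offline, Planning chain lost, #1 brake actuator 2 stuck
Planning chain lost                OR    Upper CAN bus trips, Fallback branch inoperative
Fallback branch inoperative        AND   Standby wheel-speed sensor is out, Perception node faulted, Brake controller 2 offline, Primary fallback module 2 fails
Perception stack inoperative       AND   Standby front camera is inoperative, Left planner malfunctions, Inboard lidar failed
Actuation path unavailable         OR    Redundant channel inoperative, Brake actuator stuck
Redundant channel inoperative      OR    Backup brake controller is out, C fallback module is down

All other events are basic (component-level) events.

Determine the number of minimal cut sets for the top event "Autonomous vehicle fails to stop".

Redundant channel inoperative [OR]: union of children's cut sets → 2 cut set(s).
Actuation path unavailable [OR]: union of children's cut sets → 3 cut set(s).
Perception stack inoperative [AND]: one cut set from each child combined → 1 × 1 × 1 = 1 cut set(s).
Fallback branch inoperative [AND]: one cut set from each child combined → 1 × 1 × 1 × 1 = 1 cut set(s).
Planning chain lost [OR]: union of children's cut sets → 2 cut set(s).
Brake command down [AND]: one cut set from each child combined → 1 × 1 × 2 × 1 = 2 cut set(s).
Autonomous vehicle fails to stop [AND]: one cut set from each child combined → 3 × 2 = 6 cut set(s).
Minimal cut sets: {#1 brake actuator 2 stuck, Backup brake controller is out, C radar offline, Inboard lidar failed, Left planner malfunctions, Standby front camera is inoperative, Upper CAN bus trips}; {#1 brake actuator 2 stuck, Backup brake controller is out, Brake controller 2 offline, C radar offline, Inboard lidar failed, Left planner malfunctions, Perception node faulted, Primary fallback module 2 fails, Standby front camera is inoperative, Standby wheel-speed sensor is out}; {#1 brake actuator 2 stuck, C fallback module is down, C radar offline, Inboard lidar failed, Left planner malfunctions, Standby front camera is inoperative, Upper CAN bus trips}; {#1 brake actuator 2 stuck, Brake controller 2 offline, C fallback module is down, C radar offline, Inboard lidar failed, Left planner malfunctions, Perception node faulted, Primary fallback module 2 fails, Standby front camera is inoperative, Standby wheel-speed sensor is out}; {#1 brake actuator 2 stuck, Brake actuator stuck, C radar offline, Inboard lidar failed, Left planner malfunctions, Standby front camera is inoperative, Upper CAN bus trips}; {#1 brake actuator 2 stuck, Brake actuator stuck, Brake controller 2 offline, C radar offline, Inboard lidar failed, Left planner malfunctions, Perception node faulted, Primary fallback module 2 fails, Standby front camera is inoperative, Standby wheel-speed sensor is out}.

6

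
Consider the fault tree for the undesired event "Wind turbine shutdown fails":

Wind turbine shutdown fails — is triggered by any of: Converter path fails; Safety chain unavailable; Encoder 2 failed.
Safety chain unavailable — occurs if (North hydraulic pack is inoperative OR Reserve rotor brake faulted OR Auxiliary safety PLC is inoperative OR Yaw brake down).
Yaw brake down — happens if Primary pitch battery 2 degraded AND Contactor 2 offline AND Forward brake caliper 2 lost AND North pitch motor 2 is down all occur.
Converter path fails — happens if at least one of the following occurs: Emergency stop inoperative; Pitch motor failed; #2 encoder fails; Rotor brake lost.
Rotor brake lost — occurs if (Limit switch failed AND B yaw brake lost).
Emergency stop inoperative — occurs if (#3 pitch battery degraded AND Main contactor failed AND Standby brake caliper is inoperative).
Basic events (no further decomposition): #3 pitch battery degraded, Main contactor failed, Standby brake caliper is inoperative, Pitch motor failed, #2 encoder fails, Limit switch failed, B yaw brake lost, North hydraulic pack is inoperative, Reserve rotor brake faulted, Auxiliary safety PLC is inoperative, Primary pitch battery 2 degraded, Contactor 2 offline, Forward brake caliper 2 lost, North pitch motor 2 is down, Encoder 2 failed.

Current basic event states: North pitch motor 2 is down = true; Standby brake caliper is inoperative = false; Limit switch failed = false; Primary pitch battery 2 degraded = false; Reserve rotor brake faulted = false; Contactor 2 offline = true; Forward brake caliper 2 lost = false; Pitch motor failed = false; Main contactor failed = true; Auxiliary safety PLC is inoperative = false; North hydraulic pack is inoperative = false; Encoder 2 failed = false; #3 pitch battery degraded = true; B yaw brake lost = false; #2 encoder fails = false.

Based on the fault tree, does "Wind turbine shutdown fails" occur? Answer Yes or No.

Emergency stop inoperative [AND]: #3 pitch battery degraded=occurs, Main contactor failed=occurs, Standby brake caliper is inoperative=not → not all inputs occur → does not occur.
Rotor brake lost [AND]: Limit switch failed=not, B yaw brake lost=not → not all inputs occur → does not occur.
Converter path fails [OR]: Emergency stop inoperative=not, Pitch motor failed=not, #2 encoder fails=not, Rotor brake lost=not → no input occurs → does not occur.
Yaw brake down [AND]: Primary pitch battery 2 degraded=not, Contactor 2 offline=occurs, Forward brake caliper 2 lost=not, North pitch motor 2 is down=occurs → not all inputs occur → does not occur.
Safety chain unavailable [OR]: North hydraulic pack is inoperative=not, Reserve rotor brake faulted=not, Auxiliary safety PLC is inoperative=not, Yaw brake down=not → no input occurs → does not occur.
Wind turbine shutdown fails [OR]: Converter path fails=not, Safety chain unavailable=not, Encoder 2 failed=not → no input occurs → does not occur.

No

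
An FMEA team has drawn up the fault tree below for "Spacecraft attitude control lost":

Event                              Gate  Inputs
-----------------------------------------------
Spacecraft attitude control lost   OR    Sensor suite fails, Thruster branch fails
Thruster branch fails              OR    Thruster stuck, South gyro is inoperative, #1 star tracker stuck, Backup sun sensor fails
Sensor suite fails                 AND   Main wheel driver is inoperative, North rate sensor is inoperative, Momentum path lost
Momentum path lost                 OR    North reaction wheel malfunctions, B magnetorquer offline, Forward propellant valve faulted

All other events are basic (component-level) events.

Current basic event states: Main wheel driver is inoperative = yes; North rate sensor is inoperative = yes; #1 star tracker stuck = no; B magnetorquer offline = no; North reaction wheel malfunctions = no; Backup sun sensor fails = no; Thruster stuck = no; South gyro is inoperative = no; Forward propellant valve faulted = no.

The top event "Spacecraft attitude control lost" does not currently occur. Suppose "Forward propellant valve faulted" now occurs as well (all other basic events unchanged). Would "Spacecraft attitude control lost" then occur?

Counterfactual: set "Forward propellant valve faulted" to occurred.
Momentum path lost [OR]: North reaction wheel malfunctions=not, B magnetorquer offline=not, Forward propellant valve faulted=occurs → at least one input occurs → occurs.
Sensor suite fails [AND]: Main wheel driver is inoperative=occurs, North rate sensor is inoperative=occurs, Momentum path lost=occurs → all inputs occur → occurs.
Thruster branch fails [OR]: Thruster stuck=not, South gyro is inoperative=not, #1 star tracker stuck=not, Backup sun sensor fails=not → no input occurs → does not occur.
Spacecraft attitude control lost [OR]: Sensor suite fails=occurs, Thruster branch fails=not → at least one input occurs → occurs.

Yes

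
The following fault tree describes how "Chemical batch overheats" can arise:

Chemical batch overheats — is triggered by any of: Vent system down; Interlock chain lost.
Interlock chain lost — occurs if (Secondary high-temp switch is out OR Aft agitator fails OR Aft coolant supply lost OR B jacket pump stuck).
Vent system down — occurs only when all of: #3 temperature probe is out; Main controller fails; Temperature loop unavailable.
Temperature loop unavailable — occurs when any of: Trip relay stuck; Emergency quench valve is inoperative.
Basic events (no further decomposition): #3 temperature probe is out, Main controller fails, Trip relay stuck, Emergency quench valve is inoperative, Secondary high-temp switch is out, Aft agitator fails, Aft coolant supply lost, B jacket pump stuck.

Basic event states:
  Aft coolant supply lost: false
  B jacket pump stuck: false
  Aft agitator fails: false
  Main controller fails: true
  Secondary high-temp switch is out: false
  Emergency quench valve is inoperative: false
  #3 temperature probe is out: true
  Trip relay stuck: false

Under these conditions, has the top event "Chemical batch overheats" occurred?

Temperature loop unavailable [OR]: Trip relay stuck=not, Emergency quench valve is inoperative=not → no input occurs → does not occur.
Vent system down [AND]: #3 temperature probe is out=occurs, Main controller fails=occurs, Temperature loop unavailable=not → not all inputs occur → does not occur.
Interlock chain lost [OR]: Secondary high-temp switch is out=not, Aft agitator fails=not, Aft coolant supply lost=not, B jacket pump stuck=not → no input occurs → does not occur.
Chemical batch overheats [OR]: Vent system down=not, Interlock chain lost=not → no input occurs → does not occur.

No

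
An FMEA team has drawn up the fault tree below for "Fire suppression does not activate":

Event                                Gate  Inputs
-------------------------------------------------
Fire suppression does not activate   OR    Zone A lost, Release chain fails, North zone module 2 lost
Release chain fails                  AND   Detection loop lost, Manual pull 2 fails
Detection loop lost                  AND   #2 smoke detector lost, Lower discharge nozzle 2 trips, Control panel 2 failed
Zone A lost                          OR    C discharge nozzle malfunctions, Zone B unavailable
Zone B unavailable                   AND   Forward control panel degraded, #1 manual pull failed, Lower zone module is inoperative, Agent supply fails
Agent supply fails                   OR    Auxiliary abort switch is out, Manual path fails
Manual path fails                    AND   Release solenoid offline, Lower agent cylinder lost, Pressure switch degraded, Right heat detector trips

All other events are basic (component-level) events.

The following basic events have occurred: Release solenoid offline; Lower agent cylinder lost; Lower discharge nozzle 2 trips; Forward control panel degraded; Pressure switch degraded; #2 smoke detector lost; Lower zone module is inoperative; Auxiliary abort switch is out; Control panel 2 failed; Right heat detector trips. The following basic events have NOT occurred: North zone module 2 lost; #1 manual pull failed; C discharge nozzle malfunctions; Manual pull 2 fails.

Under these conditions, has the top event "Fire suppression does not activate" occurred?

Manual path fails [AND]: Release solenoid offline=occurs, Lower agent cylinder lost=occurs, Pressure switch degraded=occurs, Right heat detector trips=occurs → all inputs occur → occurs.
Agent supply fails [OR]: Auxiliary abort switch is out=occurs, Manual path fails=occurs → at least one input occurs → occurs.
Zone B unavailable [AND]: Forward control panel degraded=occurs, #1 manual pull failed=not, Lower zone module is inoperative=occurs, Agent supply fails=occurs → not all inputs occur → does not occur.
Zone A lost [OR]: C discharge nozzle malfunctions=not, Zone B unavailable=not → no input occurs → does not occur.
Detection loop lost [AND]: #2 smoke detector lost=occurs, Lower discharge nozzle 2 trips=occurs, Control panel 2 failed=occurs → all inputs occur → occurs.
Release chain fails [AND]: Detection loop lost=occurs, Manual pull 2 fails=not → not all inputs occur → does not occur.
Fire suppression does not activate [OR]: Zone A lost=not, Release chain fails=not, North zone module 2 lost=not → no input occurs → does not occur.

No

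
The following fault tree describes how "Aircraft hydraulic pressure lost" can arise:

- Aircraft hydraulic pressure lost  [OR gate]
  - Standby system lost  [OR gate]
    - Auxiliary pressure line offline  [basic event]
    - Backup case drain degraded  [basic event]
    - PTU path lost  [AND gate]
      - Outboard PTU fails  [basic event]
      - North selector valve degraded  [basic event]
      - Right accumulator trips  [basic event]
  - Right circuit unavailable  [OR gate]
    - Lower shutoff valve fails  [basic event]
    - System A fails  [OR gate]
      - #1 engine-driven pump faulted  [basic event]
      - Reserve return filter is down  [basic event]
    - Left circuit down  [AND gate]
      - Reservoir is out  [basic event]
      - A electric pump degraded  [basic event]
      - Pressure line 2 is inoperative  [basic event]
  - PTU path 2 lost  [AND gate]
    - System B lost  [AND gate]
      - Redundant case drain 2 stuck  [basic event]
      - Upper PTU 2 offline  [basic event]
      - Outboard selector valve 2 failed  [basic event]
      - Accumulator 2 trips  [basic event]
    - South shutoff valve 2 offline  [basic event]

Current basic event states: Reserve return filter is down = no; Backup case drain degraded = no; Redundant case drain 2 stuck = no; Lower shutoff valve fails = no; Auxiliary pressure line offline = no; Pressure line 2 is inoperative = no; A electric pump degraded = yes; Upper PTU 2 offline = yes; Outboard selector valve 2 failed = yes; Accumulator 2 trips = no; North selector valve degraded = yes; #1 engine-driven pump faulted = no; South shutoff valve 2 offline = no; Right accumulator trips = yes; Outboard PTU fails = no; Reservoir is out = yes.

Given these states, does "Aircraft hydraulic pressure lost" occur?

PTU path lost [AND]: Outboard PTU fails=not, North selector valve degraded=occurs, Right accumulator trips=occurs → not all inputs occur → does not occur.
Standby system lost [OR]: Auxiliary pressure line offline=not, Backup case drain degraded=not, PTU path lost=not → no input occurs → does not occur.
System A fails [OR]: #1 engine-driven pump faulted=not, Reserve return filter is down=not → no input occurs → does not occur.
Left circuit down [AND]: Reservoir is out=occurs, A electric pump degraded=occurs, Pressure line 2 is inoperative=not → not all inputs occur → does not occur.
Right circuit unavailable [OR]: Lower shutoff valve fails=not, System A fails=not, Left circuit down=not → no input occurs → does not occur.
System B lost [AND]: Redundant case drain 2 stuck=not, Upper PTU 2 offline=occurs, Outboard selector valve 2 failed=occurs, Accumulator 2 trips=not → not all inputs occur → does not occur.
PTU path 2 lost [AND]: System B lost=not, South shutoff valve 2 offline=not → not all inputs occur → does not occur.
Aircraft hydraulic pressure lost [OR]: Standby system lost=not, Right circuit unavailable=not, PTU path 2 lost=not → no input occurs → does not occur.

No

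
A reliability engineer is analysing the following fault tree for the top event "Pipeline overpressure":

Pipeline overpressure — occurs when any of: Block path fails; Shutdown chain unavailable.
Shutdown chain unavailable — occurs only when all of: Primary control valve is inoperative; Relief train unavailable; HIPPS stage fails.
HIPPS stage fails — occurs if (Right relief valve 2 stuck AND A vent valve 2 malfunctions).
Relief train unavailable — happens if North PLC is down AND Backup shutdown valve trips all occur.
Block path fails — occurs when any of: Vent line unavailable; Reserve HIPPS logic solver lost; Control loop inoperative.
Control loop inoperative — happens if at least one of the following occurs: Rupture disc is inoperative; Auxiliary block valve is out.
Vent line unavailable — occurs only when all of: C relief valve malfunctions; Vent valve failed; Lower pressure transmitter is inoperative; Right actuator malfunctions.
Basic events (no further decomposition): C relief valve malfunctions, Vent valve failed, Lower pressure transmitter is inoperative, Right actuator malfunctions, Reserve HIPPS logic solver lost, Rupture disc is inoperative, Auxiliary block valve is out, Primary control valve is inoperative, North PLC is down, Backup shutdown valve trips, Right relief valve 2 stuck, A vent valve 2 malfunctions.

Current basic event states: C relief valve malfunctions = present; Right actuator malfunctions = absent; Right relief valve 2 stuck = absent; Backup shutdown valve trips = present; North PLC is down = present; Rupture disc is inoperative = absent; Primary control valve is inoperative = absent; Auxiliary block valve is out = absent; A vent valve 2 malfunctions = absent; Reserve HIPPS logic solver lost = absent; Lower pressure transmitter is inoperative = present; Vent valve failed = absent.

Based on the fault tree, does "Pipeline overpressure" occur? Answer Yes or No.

Vent line unavailable [AND]: C relief valve malfunctions=occurs, Vent valve failed=not, Lower pressure transmitter is inoperative=occurs, Right actuator malfunctions=not → not all inputs occur → does not occur.
Control loop inoperative [OR]: Rupture disc is inoperative=not, Auxiliary block valve is out=not → no input occurs → does not occur.
Block path fails [OR]: Vent line unavailable=not, Reserve HIPPS logic solver lost=not, Control loop inoperative=not → no input occurs → does not occur.
Relief train unavailable [AND]: North PLC is down=occurs, Backup shutdown valve trips=occurs → all inputs occur → occurs.
HIPPS stage fails [AND]: Right relief valve 2 stuck=not, A vent valve 2 malfunctions=not → not all inputs occur → does not occur.
Shutdown chain unavailable [AND]: Primary control valve is inoperative=not, Relief train unavailable=occurs, HIPPS stage fails=not → not all inputs occur → does not occur.
Pipeline overpressure [OR]: Block path fails=not, Shutdown chain unavailable=not → no input occurs → does not occur.

No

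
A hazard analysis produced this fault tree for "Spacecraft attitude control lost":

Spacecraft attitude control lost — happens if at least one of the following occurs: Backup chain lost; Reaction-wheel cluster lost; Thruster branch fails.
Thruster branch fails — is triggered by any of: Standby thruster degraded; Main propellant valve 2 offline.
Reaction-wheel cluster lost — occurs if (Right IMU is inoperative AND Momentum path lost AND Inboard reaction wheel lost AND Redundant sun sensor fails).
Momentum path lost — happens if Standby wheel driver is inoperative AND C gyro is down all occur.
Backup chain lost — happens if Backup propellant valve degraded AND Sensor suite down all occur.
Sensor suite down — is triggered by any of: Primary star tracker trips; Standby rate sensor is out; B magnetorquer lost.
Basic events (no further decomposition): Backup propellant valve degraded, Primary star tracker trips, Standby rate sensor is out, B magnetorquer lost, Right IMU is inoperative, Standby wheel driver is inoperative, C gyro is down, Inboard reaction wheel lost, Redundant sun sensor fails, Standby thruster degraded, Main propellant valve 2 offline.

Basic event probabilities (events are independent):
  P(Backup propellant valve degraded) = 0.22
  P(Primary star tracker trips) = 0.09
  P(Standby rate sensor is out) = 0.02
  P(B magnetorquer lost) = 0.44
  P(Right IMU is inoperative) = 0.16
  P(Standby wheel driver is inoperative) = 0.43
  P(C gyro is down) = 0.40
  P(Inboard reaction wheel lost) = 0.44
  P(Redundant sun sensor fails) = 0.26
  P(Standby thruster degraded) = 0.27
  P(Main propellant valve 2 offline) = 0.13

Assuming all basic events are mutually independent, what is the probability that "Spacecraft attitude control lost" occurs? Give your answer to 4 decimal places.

0.4366

P(Sensor suite down) [OR] = 1 − (1−0.09) × (1−0.02) × (1−0.44) = 0.500592
P(Backup chain lost) [AND] = 0.22 × 0.500592 = 0.110130
P(Momentum path lost) [AND] = 0.43 × 0.40 = 0.172000
P(Reaction-wheel cluster lost) [AND] = 0.16 × 0.172000 × 0.44 × 0.26 = 0.003148
P(Thruster branch fails) [OR] = 1 − (1−0.27) × (1−0.13) = 0.364900
P(Spacecraft attitude control lost) [OR] = 1 − (1−0.110130) × (1−0.003148) × (1−0.364900) = 0.436623
Rounded to 4 decimal places: P(Spacecraft attitude control lost) ≈ 0.4366.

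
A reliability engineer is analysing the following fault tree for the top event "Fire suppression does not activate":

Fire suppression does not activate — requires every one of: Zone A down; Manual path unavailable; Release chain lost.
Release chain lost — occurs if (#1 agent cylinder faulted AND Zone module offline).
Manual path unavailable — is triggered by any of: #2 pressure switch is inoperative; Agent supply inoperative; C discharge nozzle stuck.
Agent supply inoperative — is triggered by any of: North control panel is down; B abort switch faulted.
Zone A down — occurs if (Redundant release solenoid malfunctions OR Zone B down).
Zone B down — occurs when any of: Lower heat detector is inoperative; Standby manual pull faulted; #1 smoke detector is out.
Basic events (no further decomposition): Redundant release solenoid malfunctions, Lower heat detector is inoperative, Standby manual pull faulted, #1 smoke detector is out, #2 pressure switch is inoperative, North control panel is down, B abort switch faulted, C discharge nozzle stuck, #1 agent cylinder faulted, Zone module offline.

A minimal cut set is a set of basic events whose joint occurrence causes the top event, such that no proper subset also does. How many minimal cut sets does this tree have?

16

Zone B down [OR]: union of children's cut sets → 3 cut set(s).
Zone A down [OR]: union of children's cut sets → 4 cut set(s).
Agent supply inoperative [OR]: union of children's cut sets → 2 cut set(s).
Manual path unavailable [OR]: union of children's cut sets → 4 cut set(s).
Release chain lost [AND]: one cut set from each child combined → 1 × 1 = 1 cut set(s).
Fire suppression does not activate [AND]: one cut set from each child combined → 4 × 4 × 1 = 16 cut set(s).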